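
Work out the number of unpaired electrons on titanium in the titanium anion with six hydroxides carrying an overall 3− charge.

Each hydroxide is −1; balancing the −3 overall charge requires Ti(III).
Group 4 minus oxidation state 3 gives a d¹ configuration.
In an octahedral field the d¹ configuration is t₂g¹e_g⁰ (only one arrangement possible), giving 1 unpaired electron.

1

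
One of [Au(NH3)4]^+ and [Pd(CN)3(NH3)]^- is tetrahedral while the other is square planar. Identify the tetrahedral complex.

[Au(NH3)4]^+

For [Au(NH3)4]^+: Ammonia is neutral; balancing the +1 overall charge requires Au(I). Au sits in group 11, so the d-electron count is 11 − 1 = 10. A d¹⁰ ion has no crystal-field stabilisation preference between square planar and tetrahedral, so four ligands adopt the sterically favoured tetrahedral geometry. → tetrahedral.
For [Pd(CN)3(NH3)]^-: Each cyanide is −1; ammonia is neutral; balancing the −1 overall charge requires Pd(II). Palladium is a group-10 element; Pd(II) is therefore d⁸. A 4d d⁸ ion has a large crystal-field splitting; square planar leaves the high-energy d_{x²−y²} orbital empty and maximises CFSE. → square planar.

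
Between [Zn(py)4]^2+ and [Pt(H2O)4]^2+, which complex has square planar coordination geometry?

[Pt(H2O)4]^2+

For [Zn(py)4]^2+: Summing ligand charges against the +2 overall charge gives an oxidation state of +2 for zinc. Group 12 minus oxidation state 2 gives a d¹⁰ configuration. A d¹⁰ ion has no crystal-field stabilisation preference between square planar and tetrahedral, so four ligands adopt the sterically favoured tetrahedral geometry. → tetrahedral.
For [Pt(H2O)4]^2+: Summing ligand charges against the +2 overall charge gives an oxidation state of +2 for platinum. Group 10 minus oxidation state 2 gives a d⁸ configuration. A 5d d⁸ ion has a large crystal-field splitting; square planar leaves the high-energy d_{x²−y²} orbital empty and maximises CFSE. → square planar.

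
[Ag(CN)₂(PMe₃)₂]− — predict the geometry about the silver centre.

Summing ligand charges against the −1 overall charge gives an oxidation state of +1 for silver.
Ag sits in group 11, so the d-electron count is 11 − 1 = 10.
Coordination number: 4.
A d¹⁰ ion has no crystal-field stabilisation preference between square planar and tetrahedral, so four ligands adopt the sterically favoured tetrahedral geometry.

tetrahedral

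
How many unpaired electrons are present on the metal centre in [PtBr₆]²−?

Ligand charges: each bromide is −1. With an overall charge of −2 the platinum centre must be in the +4 oxidation state.
Pt sits in group 10, so the d-electron count is 10 − 4 = 6.
The spin state decides the count: a 5d ion has a large Δₒ and is invariably low-spin.
An octahedral low-spin d⁶ ion is t₂g⁶e_g⁰, giving 0 unpaired electrons.

0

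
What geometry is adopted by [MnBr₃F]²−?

tetrahedral

Each bromide is −1; each fluoride is −1; balancing the −2 overall charge requires Mn(II).
Group 7 minus oxidation state 2 gives a d⁵ configuration.
Coordination number: 4.
Bromide and fluoride are weak-field ligands.
A high-spin d⁵ ion has zero CFSE in either geometry, so four ligands adopt the sterically favoured tetrahedral geometry.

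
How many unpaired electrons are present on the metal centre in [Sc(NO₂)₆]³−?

Ligand charges: each nitro (N-bound nitrite) is −1. With an overall charge of −3 the scandium centre must be in the +3 oxidation state.
Sc sits in group 3, so the d-electron count is 3 − 3 = 0.
In an octahedral field the d⁰ configuration is t₂g⁰e_g⁰, giving 0 unpaired electrons.

0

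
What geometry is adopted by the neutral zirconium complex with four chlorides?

Each chloride is −1; balancing the 0 overall charge requires Zr(IV).
Group 4 minus oxidation state 4 gives a d⁰ configuration.
With 4 monodentate ligands the coordination number is 4.
A d⁰ ion has no crystal-field stabilisation preference between square planar and tetrahedral, so four ligands adopt the sterically favoured tetrahedral geometry.

tetrahedral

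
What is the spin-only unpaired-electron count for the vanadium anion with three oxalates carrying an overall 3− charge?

Each oxalate is −2; balancing the −3 overall charge requires V(III).
Group 5 minus oxidation state 3 gives a d² configuration.
Counting donor atoms: 3×oxalate (bidentate) → 6 donors. Coordination number = 6.
In an octahedral field the d² configuration is t₂g²e_g⁰ (only one arrangement possible), giving 2 unpaired electrons.

2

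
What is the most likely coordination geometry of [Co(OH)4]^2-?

Ligand charges: each hydroxide is −1. With an overall charge of −2 the cobalt centre must be in the +2 oxidation state.
Co sits in group 9, so the d-electron count is 9 − 2 = 7.
With 4 monodentate ligands the coordination number is 4.
Hydroxide is a weak-field ligand.
For a high-spin 3d d⁷ ion with weak-field ligands the small Δₜ gives little square-planar CFSE advantage, so four ligands adopt the sterically favoured tetrahedral geometry.

tetrahedral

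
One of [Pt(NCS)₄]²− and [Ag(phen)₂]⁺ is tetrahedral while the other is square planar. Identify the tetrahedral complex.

For [Pt(NCS)₄]²−: Ligand charges: each isothiocyanate is −1. With an overall charge of −2 the platinum centre must be in the +2 oxidation state. Platinum is a group-10 element; Pt(II) is therefore d⁸. A 5d d⁸ ion has a large crystal-field splitting; square planar leaves the high-energy d_{x²−y²} orbital empty and maximises CFSE. → square planar.
For [Ag(phen)₂]⁺: 1,10-phenanthroline is neutral; balancing the +1 overall charge requires Ag(I). Silver is a group-11 element; Ag(I) is therefore d¹⁰. A d¹⁰ ion has no crystal-field stabilisation preference between square planar and tetrahedral, so four ligands adopt the sterically favoured tetrahedral geometry. → tetrahedral.

[Ag(phen)₂]⁺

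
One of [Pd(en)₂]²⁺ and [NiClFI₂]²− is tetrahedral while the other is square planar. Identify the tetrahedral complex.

[NiClFI₂]²−

For [Pd(en)₂]²⁺: Summing ligand charges against the +2 overall charge gives an oxidation state of +2 for palladium. Group 10 minus oxidation state 2 gives a d⁸ configuration. A 4d d⁸ ion has a large crystal-field splitting; square planar leaves the high-energy d_{x²−y²} orbital empty and maximises CFSE. → square planar.
For [NiClFI₂]²−: Each chloride is −1; each fluoride is −1; each iodide is −1; balancing the −2 overall charge requires Ni(II). Nickel is a group-10 element; Ni(II) is therefore d⁸. Chloride, fluoride, and iodide are weak-field ligands. With weak-field ligands the CFSE gain from square planar is small, so a 3d d⁸ ion takes the sterically preferred tetrahedral geometry. → tetrahedral.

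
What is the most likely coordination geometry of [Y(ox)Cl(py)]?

Each oxalate is −2; each chloride is −1; pyridine is neutral; balancing the 0 overall charge requires Y(III).
Yttrium is a group-3 element; Y(III) is therefore d⁰.
Counting donor atoms: 1×oxalate (bidentate) → 2 donors; 1×chloride (monodentate) → 1 donor; 1×pyridine (monodentate) → 1 donor. Coordination number = 4.
A d⁰ ion has no crystal-field stabilisation preference between square planar and tetrahedral, so four ligands adopt the sterically favoured tetrahedral geometry.

tetrahedral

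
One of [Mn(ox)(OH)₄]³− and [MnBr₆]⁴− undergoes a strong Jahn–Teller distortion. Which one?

[Mn(ox)(OH)₄]³−

[Mn(ox)(OH)₄]³−: Ligand charges: each oxalate is −2; each hydroxide is −1. With an overall charge of −3 the manganese centre must be in the +3 oxidation state. Mn sits in group 7, so the d-electron count is 7 − 3 = 4. Hydroxide and oxalate are weak-field ligands for a first-row metal, so the complex is high-spin. The t₂g³e_g¹ (high-spin) configuration has an unevenly filled e_g set; the Jahn–Teller theorem predicts a tetragonal distortion (typically axial elongation) to lift the degeneracy.
[MnBr₆]⁴−: Ligand charges: each bromide is −1. With an overall charge of −4 the manganese centre must be in the +2 oxidation state. Group 7 minus oxidation state 2 gives a d⁵ configuration. Bromide is a weak-field ligand for a first-row metal, so the complex is high-spin. The d⁵ configuration leaves the e_g set evenly filled (or empty) — no strong Jahn–Teller driving force.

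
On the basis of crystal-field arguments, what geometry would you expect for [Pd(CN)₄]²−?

Summing ligand charges against the −2 overall charge gives an oxidation state of +2 for palladium.
Group 10 minus oxidation state 2 gives a d⁸ configuration.
Coordination number: 4.
A 4d d⁸ ion has a large crystal-field splitting; square planar leaves the high-energy d_{x²−y²} orbital empty and maximises CFSE.

square planar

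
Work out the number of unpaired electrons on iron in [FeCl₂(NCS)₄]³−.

5

Ligand charges: each chloride is −1; each isothiocyanate is −1. With an overall charge of −3 the iron centre must be in the +3 oxidation state.
Fe sits in group 8, so the d-electron count is 8 − 3 = 5.
The spin state decides the count: Chloride and isothiocyanate are weak-field ligands for a first-row metal, so the complex is high-spin.
An octahedral high-spin d⁵ ion is t₂g³e_g², giving 5 unpaired electrons.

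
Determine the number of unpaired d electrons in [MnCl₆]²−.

Each chloride is −1; balancing the −2 overall charge requires Mn(IV).
Mn sits in group 7, so the d-electron count is 7 − 4 = 3.
In an octahedral field the d³ configuration is t₂g³e_g⁰ (only one arrangement possible), giving 3 unpaired electrons.

3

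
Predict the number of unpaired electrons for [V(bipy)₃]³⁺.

2

2,2′-bipyridine is neutral; balancing the +3 overall charge requires V(III).
Group 5 minus oxidation state 3 gives a d² configuration.
Counting donor atoms: 3×2,2′-bipyridine (bidentate) → 6 donors. Coordination number = 6.
In an octahedral field the d² configuration is t₂g²e_g⁰ (only one arrangement possible), giving 2 unpaired electrons.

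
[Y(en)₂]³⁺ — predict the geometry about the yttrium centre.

tetrahedral

Ethylenediamine is neutral; balancing the +3 overall charge requires Y(III).
Group 3 minus oxidation state 3 gives a d⁰ configuration.
Counting donor atoms: 2×ethylenediamine (bidentate) → 4 donors. Coordination number = 4.
A d⁰ ion has no crystal-field stabilisation preference between square planar and tetrahedral, so four ligands adopt the sterically favoured tetrahedral geometry.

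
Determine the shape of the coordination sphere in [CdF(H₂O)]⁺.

Summing ligand charges against the +1 overall charge gives an oxidation state of +2 for cadmium.
Cd sits in group 12, so the d-electron count is 12 − 2 = 10.
With 2 monodentate ligands the coordination number is 2.
A d¹⁰ ion with only two ligands adopts a linear arrangement (sp hybridisation; no CFSE preference).

linear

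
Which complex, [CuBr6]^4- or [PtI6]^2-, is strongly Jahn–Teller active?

[CuBr6]^4-

[CuBr6]^4-: Ligand charges: each bromide is −1. With an overall charge of −4 the copper centre must be in the +2 oxidation state. Cu sits in group 11, so the d-electron count is 11 − 2 = 9. The t₂g⁶e_g³ configuration has an unevenly filled e_g set; the Jahn–Teller theorem predicts a tetragonal distortion (typically axial elongation) to lift the degeneracy.
[PtI6]^2-: Each iodide is −1; balancing the −2 overall charge requires Pt(IV). Platinum is a group-10 element; Pt(IV) is therefore d⁶. A 5d ion has a large Δₒ and is invariably low-spin. The d⁶ configuration leaves the e_g set evenly filled (or empty) — no strong Jahn–Teller driving force.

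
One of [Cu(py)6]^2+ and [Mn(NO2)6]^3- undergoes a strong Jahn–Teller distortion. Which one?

[Cu(py)6]^2+

[Cu(py)6]^2+: Summing ligand charges against the +2 overall charge gives an oxidation state of +2 for copper. Cu sits in group 11, so the d-electron count is 11 − 2 = 9. The t₂g⁶e_g³ configuration has an unevenly filled e_g set; the Jahn–Teller theorem predicts a tetragonal distortion (typically axial elongation) to lift the degeneracy.
[Mn(NO2)6]^3-: Each nitro (N-bound nitrite) is −1; balancing the −3 overall charge requires Mn(III). Manganese is a group-7 element; Mn(III) is therefore d⁴. Nitro (N-bound nitrite) is a strong-field ligand (high in the spectrochemical series) for a first-row metal, so the complex is low-spin. The d⁴ configuration leaves the e_g set evenly filled (or empty) — no strong Jahn–Teller driving force.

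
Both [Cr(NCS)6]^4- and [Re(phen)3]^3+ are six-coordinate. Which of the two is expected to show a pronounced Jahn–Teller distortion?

[Cr(NCS)6]^4-

[Cr(NCS)6]^4-: Summing ligand charges against the −4 overall charge gives an oxidation state of +2 for chromium. Group 6 minus oxidation state 2 gives a d⁴ configuration. Isothiocyanate is a weak-field ligand for a first-row metal, so the complex is high-spin. The t₂g³e_g¹ (high-spin) configuration has an unevenly filled e_g set; the Jahn–Teller theorem predicts a tetragonal distortion (typically axial elongation) to lift the degeneracy.
[Re(phen)3]^3+: 1,10-phenanthroline is neutral; balancing the +3 overall charge requires Re(III). Group 7 minus oxidation state 3 gives a d⁴ configuration. A 5d ion has a large Δₒ and is invariably low-spin. The d⁴ configuration leaves the e_g set evenly filled (or empty) — no strong Jahn–Teller driving force.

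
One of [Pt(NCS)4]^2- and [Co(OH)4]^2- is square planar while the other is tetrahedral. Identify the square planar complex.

For [Pt(NCS)4]^2-: Summing ligand charges against the −2 overall charge gives an oxidation state of +2 for platinum. Platinum is a group-10 element; Pt(II) is therefore d⁸. A 5d d⁸ ion has a large crystal-field splitting; square planar leaves the high-energy d_{x²−y²} orbital empty and maximises CFSE. → square planar.
For [Co(OH)4]^2-: Summing ligand charges against the −2 overall charge gives an oxidation state of +2 for cobalt. Co sits in group 9, so the d-electron count is 9 − 2 = 7. For a high-spin 3d d⁷ ion with weak-field ligands the small Δₜ gives little square-planar CFSE advantage, so four ligands adopt the sterically favoured tetrahedral geometry. → tetrahedral.

[Pt(NCS)4]^2-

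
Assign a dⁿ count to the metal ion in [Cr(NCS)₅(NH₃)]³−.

Ligand charges: each isothiocyanate is −1; ammonia is neutral. With an overall charge of −3 the chromium centre must be in the +2 oxidation state.
Cr sits in group 6, so the d-electron count is 6 − 2 = 4.

d4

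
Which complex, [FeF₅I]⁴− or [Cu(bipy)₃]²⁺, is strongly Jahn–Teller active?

[FeF₅I]⁴−: Summing ligand charges against the −4 overall charge gives an oxidation state of +2 for iron. Fe sits in group 8, so the d-electron count is 8 − 2 = 6. Fluoride and iodide are weak-field ligands for a first-row metal, so the complex is high-spin. The d⁶ configuration leaves the e_g set evenly filled (or empty) — no strong Jahn–Teller driving force.
[Cu(bipy)₃]²⁺: Summing ligand charges against the +2 overall charge gives an oxidation state of +2 for copper. Cu sits in group 11, so the d-electron count is 11 − 2 = 9. The t₂g⁶e_g³ configuration has an unevenly filled e_g set; the Jahn–Teller theorem predicts a tetragonal distortion (typically axial elongation) to lift the degeneracy.

[Cu(bipy)₃]²⁺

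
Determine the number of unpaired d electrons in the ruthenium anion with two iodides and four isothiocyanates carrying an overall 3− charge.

Each iodide is −1; each isothiocyanate is −1; balancing the −3 overall charge requires Ru(III).
Group 8 minus oxidation state 3 gives a d⁵ configuration.
The spin state decides the count: a 4d ion has a large Δₒ and is invariably low-spin.
An octahedral low-spin d⁵ ion is t₂g⁵e_g⁰, giving 1 unpaired electron.

1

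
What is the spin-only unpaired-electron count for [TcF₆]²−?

Each fluoride is −1; balancing the −2 overall charge requires Tc(IV).
Technetium is a group-7 element; Tc(IV) is therefore d³.
In an octahedral field the d³ configuration is t₂g³e_g⁰ (only one arrangement possible), giving 3 unpaired electrons.

3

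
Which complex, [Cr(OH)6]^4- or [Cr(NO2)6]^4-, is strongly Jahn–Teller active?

[Cr(OH)6]^4-

[Cr(OH)6]^4-: Summing ligand charges against the −4 overall charge gives an oxidation state of +2 for chromium. Cr sits in group 6, so the d-electron count is 6 − 2 = 4. Hydroxide is a weak-field ligand for a first-row metal, so the complex is high-spin. The t₂g³e_g¹ (high-spin) configuration has an unevenly filled e_g set; the Jahn–Teller theorem predicts a tetragonal distortion (typically axial elongation) to lift the degeneracy.
[Cr(NO2)6]^4-: Each nitro (N-bound nitrite) is −1; balancing the −4 overall charge requires Cr(II). Group 6 minus oxidation state 2 gives a d⁴ configuration. Nitro (N-bound nitrite) is a strong-field ligand (high in the spectrochemical series) for a first-row metal, so the complex is low-spin. The d⁴ configuration leaves the e_g set evenly filled (or empty) — no strong Jahn–Teller driving force.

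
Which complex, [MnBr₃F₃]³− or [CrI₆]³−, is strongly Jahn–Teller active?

[MnBr₃F₃]³−

[MnBr₃F₃]³−: Summing ligand charges against the −3 overall charge gives an oxidation state of +3 for manganese. Group 7 minus oxidation state 3 gives a d⁴ configuration. Bromide and fluoride are weak-field ligands for a first-row metal, so the complex is high-spin. The t₂g³e_g¹ (high-spin) configuration has an unevenly filled e_g set; the Jahn–Teller theorem predicts a tetragonal distortion (typically axial elongation) to lift the degeneracy.
[CrI₆]³−: Summing ligand charges against the −3 overall charge gives an oxidation state of +3 for chromium. Group 6 minus oxidation state 3 gives a d³ configuration. The d³ configuration leaves the e_g set evenly filled (or empty) — no strong Jahn–Teller driving force.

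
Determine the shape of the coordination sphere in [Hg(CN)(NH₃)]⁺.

Each cyanide is −1; ammonia is neutral; balancing the +1 overall charge requires Hg(II).
Group 12 minus oxidation state 2 gives a d¹⁰ configuration.
With 2 monodentate ligands the coordination number is 2.
A d¹⁰ ion with only two ligands adopts a linear arrangement (sp hybridisation; no CFSE preference).

linear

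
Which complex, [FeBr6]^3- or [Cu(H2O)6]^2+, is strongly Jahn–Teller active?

[FeBr6]^3-: Each bromide is −1; balancing the −3 overall charge requires Fe(III). Fe sits in group 8, so the d-electron count is 8 − 3 = 5. Bromide is a weak-field ligand for a first-row metal, so the complex is high-spin. The d⁵ configuration leaves the e_g set evenly filled (or empty) — no strong Jahn–Teller driving force.
[Cu(H2O)6]^2+: Ligand charges: water is neutral. With an overall charge of +2 the copper centre must be in the +2 oxidation state. Group 11 minus oxidation state 2 gives a d⁹ configuration. The t₂g⁶e_g³ configuration has an unevenly filled e_g set; the Jahn–Teller theorem predicts a tetragonal distortion (typically axial elongation) to lift the degeneracy.

[Cu(H2O)6]^2+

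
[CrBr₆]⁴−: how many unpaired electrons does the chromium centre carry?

Summing ligand charges against the −4 overall charge gives an oxidation state of +2 for chromium.
Cr sits in group 6, so the d-electron count is 6 − 2 = 4.
The spin state decides the count: Bromide is a weak-field ligand for a first-row metal, so the complex is high-spin.
An octahedral high-spin d⁴ ion is t₂g³e_g¹, giving 4 unpaired electrons.

4 unpaired electrons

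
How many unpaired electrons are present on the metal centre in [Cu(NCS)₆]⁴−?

1

Ligand charges: each isothiocyanate is −1. With an overall charge of −4 the copper centre must be in the +2 oxidation state.
Copper is a group-11 element; Cu(II) is therefore d⁹.
In an octahedral field the d⁹ configuration is t₂g⁶e_g³ (only one arrangement possible), giving 1 unpaired electron.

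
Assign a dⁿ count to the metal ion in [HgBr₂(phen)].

d10

Ligand charges: each bromide is −1; 1,10-phenanthroline is neutral. With an overall charge of 0 the mercury centre must be in the +2 oxidation state.
Hg sits in group 12, so the d-electron count is 12 − 2 = 10.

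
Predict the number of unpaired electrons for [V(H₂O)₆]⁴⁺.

Water is neutral; balancing the +4 overall charge requires V(IV).
Group 5 minus oxidation state 4 gives a d¹ configuration.
In an octahedral field the d¹ configuration is t₂g¹e_g⁰ (only one arrangement possible), giving 1 unpaired electron.

1 unpaired electron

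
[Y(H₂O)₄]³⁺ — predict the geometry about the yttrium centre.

Summing ligand charges against the +3 overall charge gives an oxidation state of +3 for yttrium.
Group 3 minus oxidation state 3 gives a d⁰ configuration.
Coordination number: 4.
A d⁰ ion has no crystal-field stabilisation preference between square planar and tetrahedral, so four ligands adopt the sterically favoured tetrahedral geometry.

tetrahedral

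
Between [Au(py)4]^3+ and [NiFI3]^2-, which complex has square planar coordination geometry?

For [Au(py)4]^3+: Pyridine is neutral; balancing the +3 overall charge requires Au(III). Gold is a group-11 element; Au(III) is therefore d⁸. A 5d d⁸ ion has a large crystal-field splitting; square planar leaves the high-energy d_{x²−y²} orbital empty and maximises CFSE. → square planar.
For [NiFI3]^2-: Summing ligand charges against the −2 overall charge gives an oxidation state of +2 for nickel. Nickel is a group-10 element; Ni(II) is therefore d⁸. Fluoride and iodide are weak-field ligands. With weak-field ligands the CFSE gain from square planar is small, so a 3d d⁸ ion takes the sterically preferred tetrahedral geometry. → tetrahedral.

[Au(py)4]^3+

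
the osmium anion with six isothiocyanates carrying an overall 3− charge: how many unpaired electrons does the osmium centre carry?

Summing ligand charges against the −3 overall charge gives an oxidation state of +3 for osmium.
Group 8 minus oxidation state 3 gives a d⁵ configuration.
The spin state decides the count: a 5d ion has a large Δₒ and is invariably low-spin.
An octahedral low-spin d⁵ ion is t₂g⁵e_g⁰, giving 1 unpaired electron.

1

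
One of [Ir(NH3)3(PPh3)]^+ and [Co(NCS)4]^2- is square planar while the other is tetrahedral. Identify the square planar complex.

For [Ir(NH3)3(PPh3)]^+: Ligand charges: ammonia is neutral; triphenylphosphine is neutral. With an overall charge of +1 the iridium centre must be in the +1 oxidation state. Ir sits in group 9, so the d-electron count is 9 − 1 = 8. A 5d d⁸ ion has a large crystal-field splitting; square planar leaves the high-energy d_{x²−y²} orbital empty and maximises CFSE. → square planar.
For [Co(NCS)4]^2-: Each isothiocyanate is −1; balancing the −2 overall charge requires Co(II). Group 9 minus oxidation state 2 gives a d⁷ configuration. For a high-spin 3d d⁷ ion with weak-field ligands the small Δₜ gives little square-planar CFSE advantage, so four ligands adopt the sterically favoured tetrahedral geometry. → tetrahedral.

[Ir(NH3)3(PPh3)]^+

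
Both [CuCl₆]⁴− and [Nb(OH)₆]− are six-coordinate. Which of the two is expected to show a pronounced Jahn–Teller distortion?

[CuCl₆]⁴−

[CuCl₆]⁴−: Ligand charges: each chloride is −1. With an overall charge of −4 the copper centre must be in the +2 oxidation state. Group 11 minus oxidation state 2 gives a d⁹ configuration. The t₂g⁶e_g³ configuration has an unevenly filled e_g set; the Jahn–Teller theorem predicts a tetragonal distortion (typically axial elongation) to lift the degeneracy.
[Nb(OH)₆]−: Summing ligand charges against the −1 overall charge gives an oxidation state of +5 for niobium. Group 5 minus oxidation state 5 gives a d⁰ configuration. The d⁰ configuration leaves the e_g set evenly filled (or empty) — no strong Jahn–Teller driving force.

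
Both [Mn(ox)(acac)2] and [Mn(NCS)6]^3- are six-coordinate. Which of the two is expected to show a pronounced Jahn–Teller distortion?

[Mn(NCS)6]^3-

[Mn(ox)(acac)2]: Ligand charges: each oxalate is −2; each acetylacetonate is −1. With an overall charge of 0 the manganese centre must be in the +4 oxidation state. Group 7 minus oxidation state 4 gives a d³ configuration. The d³ configuration leaves the e_g set evenly filled (or empty) — no strong Jahn–Teller driving force.
[Mn(NCS)6]^3-: Each isothiocyanate is −1; balancing the −3 overall charge requires Mn(III). Mn sits in group 7, so the d-electron count is 7 − 3 = 4. Isothiocyanate is a weak-field ligand for a first-row metal, so the complex is high-spin. The t₂g³e_g¹ (high-spin) configuration has an unevenly filled e_g set; the Jahn–Teller theorem predicts a tetragonal distortion (typically axial elongation) to lift the degeneracy.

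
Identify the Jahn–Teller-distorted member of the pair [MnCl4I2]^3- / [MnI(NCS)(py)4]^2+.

[MnCl4I2]^3-: Ligand charges: each chloride is −1; each iodide is −1. With an overall charge of −3 the manganese centre must be in the +3 oxidation state. Group 7 minus oxidation state 3 gives a d⁴ configuration. Chloride and iodide are weak-field ligands for a first-row metal, so the complex is high-spin. The t₂g³e_g¹ (high-spin) configuration has an unevenly filled e_g set; the Jahn–Teller theorem predicts a tetragonal distortion (typically axial elongation) to lift the degeneracy.
[MnI(NCS)(py)4]^2+: Ligand charges: each iodide is −1; each isothiocyanate is −1; pyridine is neutral. With an overall charge of +2 the manganese centre must be in the +4 oxidation state. Group 7 minus oxidation state 4 gives a d³ configuration. The d³ configuration leaves the e_g set evenly filled (or empty) — no strong Jahn–Teller driving force.

[MnCl4I2]^3-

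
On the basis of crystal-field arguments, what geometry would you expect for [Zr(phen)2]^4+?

1,10-phenanthroline is neutral; balancing the +4 overall charge requires Zr(IV).
Zirconium is a group-4 element; Zr(IV) is therefore d⁰.
Counting donor atoms: 2×1,10-phenanthroline (bidentate) → 4 donors. Coordination number = 4.
A d⁰ ion has no crystal-field stabilisation preference between square planar and tetrahedral, so four ligands adopt the sterically favoured tetrahedral geometry.

tetrahedral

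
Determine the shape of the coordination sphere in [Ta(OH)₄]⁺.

Summing ligand charges against the +1 overall charge gives an oxidation state of +5 for tantalum.
Group 5 minus oxidation state 5 gives a d⁰ configuration.
Coordination number: 4.
A d⁰ ion has no crystal-field stabilisation preference between square planar and tetrahedral, so four ligands adopt the sterically favoured tetrahedral geometry.

tetrahedral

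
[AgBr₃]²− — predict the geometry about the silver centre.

Each bromide is −1; balancing the −2 overall charge requires Ag(I).
Ag sits in group 11, so the d-electron count is 11 − 1 = 10.
With 3 monodentate ligands the coordination number is 3.
Three ligands around a d¹⁰ centre minimise repulsion in a trigonal-planar arrangement.

trigonal planar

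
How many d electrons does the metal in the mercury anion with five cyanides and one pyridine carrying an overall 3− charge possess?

d10

Each cyanide is −1; pyridine is neutral; balancing the −3 overall charge requires Hg(II).
Group 12 minus oxidation state 2 gives a d¹⁰ configuration.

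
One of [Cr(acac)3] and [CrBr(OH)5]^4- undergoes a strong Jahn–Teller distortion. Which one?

[CrBr(OH)5]^4-

[Cr(acac)3]: Summing ligand charges against the 0 overall charge gives an oxidation state of +3 for chromium. Group 6 minus oxidation state 3 gives a d³ configuration. The d³ configuration leaves the e_g set evenly filled (or empty) — no strong Jahn–Teller driving force.
[CrBr(OH)5]^4-: Each bromide is −1; each hydroxide is −1; balancing the −4 overall charge requires Cr(II). Chromium is a group-6 element; Cr(II) is therefore d⁴. Bromide and hydroxide are weak-field ligands for a first-row metal, so the complex is high-spin. The t₂g³e_g¹ (high-spin) configuration has an unevenly filled e_g set; the Jahn–Teller theorem predicts a tetragonal distortion (typically axial elongation) to lift the degeneracy.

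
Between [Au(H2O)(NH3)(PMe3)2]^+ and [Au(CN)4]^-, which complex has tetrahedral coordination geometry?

[Au(H2O)(NH3)(PMe3)2]^+

For [Au(H2O)(NH3)(PMe3)2]^+: Ligand charges: water is neutral; ammonia is neutral; trimethylphosphine is neutral. With an overall charge of +1 the gold centre must be in the +1 oxidation state. Gold is a group-11 element; Au(I) is therefore d¹⁰. A d¹⁰ ion has no crystal-field stabilisation preference between square planar and tetrahedral, so four ligands adopt the sterically favoured tetrahedral geometry. → tetrahedral.
For [Au(CN)4]^-: Each cyanide is −1; balancing the −1 overall charge requires Au(III). Group 11 minus oxidation state 3 gives a d⁸ configuration. A 5d d⁸ ion has a large crystal-field splitting; square planar leaves the high-energy d_{x²−y²} orbital empty and maximises CFSE. → square planar.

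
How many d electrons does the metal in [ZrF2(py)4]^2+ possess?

d0

Summing ligand charges against the +2 overall charge gives an oxidation state of +4 for zirconium.
Zirconium is a group-4 element; Zr(IV) is therefore d⁰.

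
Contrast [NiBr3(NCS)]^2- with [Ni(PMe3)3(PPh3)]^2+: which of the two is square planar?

For [NiBr3(NCS)]^2-: Each bromide is −1; each isothiocyanate is −1; balancing the −2 overall charge requires Ni(II). Ni sits in group 10, so the d-electron count is 10 − 2 = 8. Bromide and isothiocyanate are weak-field ligands. With weak-field ligands the CFSE gain from square planar is small, so a 3d d⁸ ion takes the sterically preferred tetrahedral geometry. → tetrahedral.
For [Ni(PMe3)3(PPh3)]^2+: Trimethylphosphine is neutral; triphenylphosphine is neutral; balancing the +2 overall charge requires Ni(II). Nickel is a group-10 element; Ni(II) is therefore d⁸. Trimethylphosphine and triphenylphosphine are strong-field ligands (high in the spectrochemical series). A 3d d⁸ ion with strong-field ligands gains enough CFSE to favour square planar over tetrahedral. → square planar.

[Ni(PMe3)3(PPh3)]^2+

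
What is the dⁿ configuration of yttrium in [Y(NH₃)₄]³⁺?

d0

Summing ligand charges against the +3 overall charge gives an oxidation state of +3 for yttrium.
Yttrium is a group-3 element; Y(III) is therefore d⁰.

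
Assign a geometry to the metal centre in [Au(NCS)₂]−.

linear

Each isothiocyanate is −1; balancing the −1 overall charge requires Au(I).
Au sits in group 11, so the d-electron count is 11 − 1 = 10.
With 2 monodentate ligands the coordination number is 2.
A d¹⁰ ion with only two ligands adopts a linear arrangement (sp hybridisation; no CFSE preference).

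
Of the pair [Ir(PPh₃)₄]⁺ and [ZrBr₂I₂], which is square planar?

[Ir(PPh₃)₄]⁺

For [Ir(PPh₃)₄]⁺: Ligand charges: triphenylphosphine is neutral. With an overall charge of +1 the iridium centre must be in the +1 oxidation state. Iridium is a group-9 element; Ir(I) is therefore d⁸. A 5d d⁸ ion has a large crystal-field splitting; square planar leaves the high-energy d_{x²−y²} orbital empty and maximises CFSE. → square planar.
For [ZrBr₂I₂]: Each bromide is −1; each iodide is −1; balancing the 0 overall charge requires Zr(IV). Zirconium is a group-4 element; Zr(IV) is therefore d⁰. A d⁰ ion has no crystal-field stabilisation preference between square planar and tetrahedral, so four ligands adopt the sterically favoured tetrahedral geometry. → tetrahedral.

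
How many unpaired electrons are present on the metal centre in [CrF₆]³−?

Summing ligand charges against the −3 overall charge gives an oxidation state of +3 for chromium.
Group 6 minus oxidation state 3 gives a d³ configuration.
In an octahedral field the d³ configuration is t₂g³e_g⁰ (only one arrangement possible), giving 3 unpaired electrons.

3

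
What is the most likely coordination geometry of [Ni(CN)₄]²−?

Each cyanide is −1; balancing the −2 overall charge requires Ni(II).
Group 10 minus oxidation state 2 gives a d⁸ configuration.
Coordination number: 4.
Cyanide is a strong-field ligand (high in the spectrochemical series).
A 3d d⁸ ion with strong-field ligands gains enough CFSE to favour square planar over tetrahedral.

square planar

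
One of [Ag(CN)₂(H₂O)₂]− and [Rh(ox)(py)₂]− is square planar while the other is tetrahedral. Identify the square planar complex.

For [Ag(CN)₂(H₂O)₂]−: Ligand charges: each cyanide is −1; water is neutral. With an overall charge of −1 the silver centre must be in the +1 oxidation state. Ag sits in group 11, so the d-electron count is 11 − 1 = 10. A d¹⁰ ion has no crystal-field stabilisation preference between square planar and tetrahedral, so four ligands adopt the sterically favoured tetrahedral geometry. → tetrahedral.
For [Rh(ox)(py)₂]−: Each oxalate is −2; pyridine is neutral; balancing the −1 overall charge requires Rh(I). Rh sits in group 9, so the d-electron count is 9 − 1 = 8. A 4d d⁸ ion has a large crystal-field splitting; square planar leaves the high-energy d_{x²−y²} orbital empty and maximises CFSE. → square planar.

[Rh(ox)(py)₂]−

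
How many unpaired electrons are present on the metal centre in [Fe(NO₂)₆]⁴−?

Each nitro (N-bound nitrite) is −1; balancing the −4 overall charge requires Fe(II).
Fe sits in group 8, so the d-electron count is 8 − 2 = 6.
The spin state decides the count: Nitro (N-bound nitrite) is a strong-field ligand (high in the spectrochemical series) for a first-row metal, so the complex is low-spin.
An octahedral low-spin d⁶ ion is t₂g⁶e_g⁰, giving 0 unpaired electrons.

0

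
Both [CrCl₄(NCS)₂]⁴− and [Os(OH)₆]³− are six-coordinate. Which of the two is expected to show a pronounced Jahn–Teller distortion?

[CrCl₄(NCS)₂]⁴−

[CrCl₄(NCS)₂]⁴−: Each chloride is −1; each isothiocyanate is −1; balancing the −4 overall charge requires Cr(II). Cr sits in group 6, so the d-electron count is 6 − 2 = 4. Chloride and isothiocyanate are weak-field ligands for a first-row metal, so the complex is high-spin. The t₂g³e_g¹ (high-spin) configuration has an unevenly filled e_g set; the Jahn–Teller theorem predicts a tetragonal distortion (typically axial elongation) to lift the degeneracy.
[Os(OH)₆]³−: Summing ligand charges against the −3 overall charge gives an oxidation state of +3 for osmium. Os sits in group 8, so the d-electron count is 8 − 3 = 5. A 5d ion has a large Δₒ and is invariably low-spin. The d⁵ configuration leaves the e_g set evenly filled (or empty) — no strong Jahn–Teller driving force.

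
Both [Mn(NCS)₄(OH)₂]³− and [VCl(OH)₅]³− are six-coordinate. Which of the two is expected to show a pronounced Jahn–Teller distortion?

[Mn(NCS)₄(OH)₂]³−

[Mn(NCS)₄(OH)₂]³−: Ligand charges: each isothiocyanate is −1; each hydroxide is −1. With an overall charge of −3 the manganese centre must be in the +3 oxidation state. Manganese is a group-7 element; Mn(III) is therefore d⁴. Hydroxide and isothiocyanate are weak-field ligands for a first-row metal, so the complex is high-spin. The t₂g³e_g¹ (high-spin) configuration has an unevenly filled e_g set; the Jahn–Teller theorem predicts a tetragonal distortion (typically axial elongation) to lift the degeneracy.
[VCl(OH)₅]³−: Ligand charges: each chloride is −1; each hydroxide is −1. With an overall charge of −3 the vanadium centre must be in the +3 oxidation state. Group 5 minus oxidation state 3 gives a d² configuration. The d² configuration leaves the e_g set evenly filled (or empty) — no strong Jahn–Teller driving force.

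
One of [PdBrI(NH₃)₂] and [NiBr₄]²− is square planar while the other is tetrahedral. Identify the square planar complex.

For [PdBrI(NH₃)₂]: Summing ligand charges against the 0 overall charge gives an oxidation state of +2 for palladium. Pd sits in group 10, so the d-electron count is 10 − 2 = 8. A 4d d⁸ ion has a large crystal-field splitting; square planar leaves the high-energy d_{x²−y²} orbital empty and maximises CFSE. → square planar.
For [NiBr₄]²−: Ligand charges: each bromide is −1. With an overall charge of −2 the nickel centre must be in the +2 oxidation state. Ni sits in group 10, so the d-electron count is 10 − 2 = 8. Bromide is a weak-field ligand. With weak-field ligands the CFSE gain from square planar is small, so a 3d d⁸ ion takes the sterically preferred tetrahedral geometry. → tetrahedral.

[PdBrI(NH₃)₂]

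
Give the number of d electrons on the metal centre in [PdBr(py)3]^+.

Summing ligand charges against the +1 overall charge gives an oxidation state of +2 for palladium.
Palladium is a group-10 element; Pd(II) is therefore d⁸.

d8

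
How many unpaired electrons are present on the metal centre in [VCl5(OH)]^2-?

Summing ligand charges against the −2 overall charge gives an oxidation state of +4 for vanadium.
Vanadium is a group-5 element; V(IV) is therefore d¹.
In an octahedral field the d¹ configuration is t₂g¹e_g⁰ (only one arrangement possible), giving 1 unpaired electron.

1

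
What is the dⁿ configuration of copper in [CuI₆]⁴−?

d⁹

Summing ligand charges against the −4 overall charge gives an oxidation state of +2 for copper.
Copper is a group-11 element; Cu(II) is therefore d⁹.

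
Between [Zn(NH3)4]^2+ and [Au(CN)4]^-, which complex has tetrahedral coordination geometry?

[Zn(NH3)4]^2+

For [Zn(NH3)4]^2+: Summing ligand charges against the +2 overall charge gives an oxidation state of +2 for zinc. Zn sits in group 12, so the d-electron count is 12 − 2 = 10. A d¹⁰ ion has no crystal-field stabilisation preference between square planar and tetrahedral, so four ligands adopt the sterically favoured tetrahedral geometry. → tetrahedral.
For [Au(CN)4]^-: Ligand charges: each cyanide is −1. With an overall charge of −1 the gold centre must be in the +3 oxidation state. Au sits in group 11, so the d-electron count is 11 − 3 = 8. A 5d d⁸ ion has a large crystal-field splitting; square planar leaves the high-energy d_{x²−y²} orbital empty and maximises CFSE. → square planar.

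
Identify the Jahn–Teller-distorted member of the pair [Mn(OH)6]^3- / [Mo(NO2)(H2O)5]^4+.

[Mn(OH)6]^3-

[Mn(OH)6]^3-: Each hydroxide is −1; balancing the −3 overall charge requires Mn(III). Manganese is a group-7 element; Mn(III) is therefore d⁴. Hydroxide is a weak-field ligand for a first-row metal, so the complex is high-spin. The t₂g³e_g¹ (high-spin) configuration has an unevenly filled e_g set; the Jahn–Teller theorem predicts a tetragonal distortion (typically axial elongation) to lift the degeneracy.
[Mo(NO2)(H2O)5]^4+: Ligand charges: each nitro (N-bound nitrite) is −1; water is neutral. With an overall charge of +4 the molybdenum centre must be in the +5 oxidation state. Molybdenum is a group-6 element; Mo(V) is therefore d¹. The d¹ configuration leaves the e_g set evenly filled (or empty) — no strong Jahn–Teller driving force.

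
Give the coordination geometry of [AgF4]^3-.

Each fluoride is −1; balancing the −3 overall charge requires Ag(I).
Group 11 minus oxidation state 1 gives a d¹⁰ configuration.
Coordination number: 4.
A d¹⁰ ion has no crystal-field stabilisation preference between square planar and tetrahedral, so four ligands adopt the sterically favoured tetrahedral geometry.

tetrahedral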